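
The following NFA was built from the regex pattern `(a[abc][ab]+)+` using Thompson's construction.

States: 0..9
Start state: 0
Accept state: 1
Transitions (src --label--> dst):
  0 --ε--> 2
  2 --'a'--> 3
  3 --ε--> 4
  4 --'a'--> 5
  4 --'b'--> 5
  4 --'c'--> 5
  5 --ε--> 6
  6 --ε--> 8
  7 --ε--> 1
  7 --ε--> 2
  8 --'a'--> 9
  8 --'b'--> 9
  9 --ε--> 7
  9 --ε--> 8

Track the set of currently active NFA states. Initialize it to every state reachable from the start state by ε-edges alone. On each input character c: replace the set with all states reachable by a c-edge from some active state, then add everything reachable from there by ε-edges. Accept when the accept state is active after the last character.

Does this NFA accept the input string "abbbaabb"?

start: ε-closure({0}) = {0,2}
'a' @ 1: {3,4}
'b' @ 2: {5,6,8}
'b' @ 3: {1,2,7,8,9}  (accept∈set)
'b' @ 4: {1,2,7,8,9}  (accept∈set)
'a' @ 5: {1,2,3,4,7,8,9}  (accept∈set)
'a' @ 6: {1,2,3,4,5,6,7,8,9}  (accept∈set)
'b' @ 7: {1,2,5,6,7,8,9}  (accept∈set)
'b' @ 8: {1,2,7,8,9}  (accept∈set)
end set {1,2,7,8,9} — state 1 in

Answer: ACCEPT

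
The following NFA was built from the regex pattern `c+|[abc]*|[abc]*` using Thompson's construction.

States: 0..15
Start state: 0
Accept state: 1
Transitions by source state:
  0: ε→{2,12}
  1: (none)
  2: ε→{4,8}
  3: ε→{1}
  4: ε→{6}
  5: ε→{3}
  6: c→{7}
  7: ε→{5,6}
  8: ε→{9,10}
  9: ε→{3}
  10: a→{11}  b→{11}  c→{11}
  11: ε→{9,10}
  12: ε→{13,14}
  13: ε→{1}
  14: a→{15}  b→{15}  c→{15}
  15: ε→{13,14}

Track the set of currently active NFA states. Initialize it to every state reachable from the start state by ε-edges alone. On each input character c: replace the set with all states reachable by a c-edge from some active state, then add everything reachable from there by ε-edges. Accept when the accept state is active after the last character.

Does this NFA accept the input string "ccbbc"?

initial (ε-close {0}): {0,1,2,3,4,6,8,9,10,12,13,14}
'c' @ 1: {1,3,5,6,7,9,10,11,13,14,15}  (accept∈set)
'c' @ 2: {1,3,5,6,7,9,10,11,13,14,15}  (accept∈set)
'b' @ 3: {1,3,9,10,11,13,14,15}  (accept∈set)
'b' @ 4: {1,3,9,10,11,13,14,15}  (accept∈set)
'c' @ 5: {1,3,9,10,11,13,14,15}  (accept∈set)
after full input: {1,3,9,10,11,13,14,15}  (accept=1 in)

Answer: ACCEPT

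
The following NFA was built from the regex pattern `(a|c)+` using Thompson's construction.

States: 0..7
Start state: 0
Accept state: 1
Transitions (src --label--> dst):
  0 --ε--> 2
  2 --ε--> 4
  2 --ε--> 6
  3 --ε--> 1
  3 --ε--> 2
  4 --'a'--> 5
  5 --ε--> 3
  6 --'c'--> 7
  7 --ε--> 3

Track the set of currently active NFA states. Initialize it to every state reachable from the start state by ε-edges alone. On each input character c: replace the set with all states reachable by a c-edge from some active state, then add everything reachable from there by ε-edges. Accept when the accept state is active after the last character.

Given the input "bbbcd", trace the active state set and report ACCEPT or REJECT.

start: ε-closure({0}) = {0,2,4,6}
'b' @ 1: {}  — state set empty
rest 'bbcd' ignored (set empty)
end set {} — state 1 not in

Answer: REJECT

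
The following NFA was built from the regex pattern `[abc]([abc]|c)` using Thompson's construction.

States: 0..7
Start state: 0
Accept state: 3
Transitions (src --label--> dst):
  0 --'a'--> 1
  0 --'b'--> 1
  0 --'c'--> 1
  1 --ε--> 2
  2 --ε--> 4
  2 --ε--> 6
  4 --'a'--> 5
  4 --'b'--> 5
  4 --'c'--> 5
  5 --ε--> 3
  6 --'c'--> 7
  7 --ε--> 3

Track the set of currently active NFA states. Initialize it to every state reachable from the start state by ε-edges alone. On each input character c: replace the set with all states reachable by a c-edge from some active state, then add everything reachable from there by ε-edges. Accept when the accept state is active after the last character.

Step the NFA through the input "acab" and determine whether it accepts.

start: ε-closure({0}) = {0}
'a' @ 1: {1,2,4,6}
'c' @ 2: {3,5,7}  (accept∈set)
'a' @ 3: {}  — state set empty
rest 'b' ignored (set empty)
end set {} — state 3 not in

Answer: REJECT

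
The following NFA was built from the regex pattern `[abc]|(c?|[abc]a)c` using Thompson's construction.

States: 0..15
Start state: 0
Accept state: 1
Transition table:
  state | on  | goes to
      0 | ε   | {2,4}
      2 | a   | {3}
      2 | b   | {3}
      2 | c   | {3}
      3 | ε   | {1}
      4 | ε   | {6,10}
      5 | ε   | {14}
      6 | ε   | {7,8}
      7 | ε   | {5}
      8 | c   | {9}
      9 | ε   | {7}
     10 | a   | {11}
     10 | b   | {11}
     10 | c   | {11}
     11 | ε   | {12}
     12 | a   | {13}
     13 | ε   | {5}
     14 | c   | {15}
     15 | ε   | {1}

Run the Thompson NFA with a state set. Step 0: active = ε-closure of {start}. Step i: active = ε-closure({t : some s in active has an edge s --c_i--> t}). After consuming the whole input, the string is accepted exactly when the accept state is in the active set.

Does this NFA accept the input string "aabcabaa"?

S₀ = ε-closure({0}) = {0,2,4,5,6,7,8,10,14}
'a' @ 1: {1,3,11,12}  (accept∈set)
'a' @ 2: {5,13,14}
'b' @ 3: {}  — state set empty
rest 'cabaa' ignored (set empty)
after full input: {}  (accept=1 not in)

Answer: REJECT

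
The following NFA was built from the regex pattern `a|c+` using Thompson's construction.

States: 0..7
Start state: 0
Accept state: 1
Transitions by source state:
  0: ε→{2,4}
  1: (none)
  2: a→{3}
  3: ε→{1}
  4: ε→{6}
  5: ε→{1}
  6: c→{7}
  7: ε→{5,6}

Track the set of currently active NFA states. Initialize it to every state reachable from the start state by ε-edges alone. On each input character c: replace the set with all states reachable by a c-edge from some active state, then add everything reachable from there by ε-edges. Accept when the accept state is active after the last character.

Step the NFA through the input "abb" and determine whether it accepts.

start: ε-closure({0}) = {0,2,4,6}
'a' @ 1: {1,3}  ✓accept
'b' @ 2: {}  — no active states
rest 'b' ignored (set empty)
end set {} — state 1 not in

Answer: REJECT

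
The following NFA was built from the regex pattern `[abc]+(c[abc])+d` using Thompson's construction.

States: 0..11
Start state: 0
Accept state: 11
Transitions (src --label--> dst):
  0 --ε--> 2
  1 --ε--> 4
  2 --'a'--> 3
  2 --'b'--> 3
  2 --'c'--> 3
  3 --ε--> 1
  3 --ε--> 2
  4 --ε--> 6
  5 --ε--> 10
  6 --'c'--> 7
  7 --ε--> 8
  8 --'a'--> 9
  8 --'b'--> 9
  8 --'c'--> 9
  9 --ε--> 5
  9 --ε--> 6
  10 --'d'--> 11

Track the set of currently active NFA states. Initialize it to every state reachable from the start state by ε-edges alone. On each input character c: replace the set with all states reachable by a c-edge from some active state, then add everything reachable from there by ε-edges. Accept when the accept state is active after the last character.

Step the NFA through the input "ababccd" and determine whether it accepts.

Answer: ACCEPT

Steps:
start: ε-closure({0}) = {0,2}
'a' @ 1: {1,2,3,4,6}
'b' @ 2: {1,2,3,4,6}
'a' @ 3: {1,2,3,4,6}
'b' @ 4: {1,2,3,4,6}
'c' @ 5: {1,2,3,4,6,7,8}
'c' @ 6: {1,2,3,4,5,6,7,8,9,10}
'd' @ 7: {11}  (accept∈set)
after full input: {11}  (accept=11 in)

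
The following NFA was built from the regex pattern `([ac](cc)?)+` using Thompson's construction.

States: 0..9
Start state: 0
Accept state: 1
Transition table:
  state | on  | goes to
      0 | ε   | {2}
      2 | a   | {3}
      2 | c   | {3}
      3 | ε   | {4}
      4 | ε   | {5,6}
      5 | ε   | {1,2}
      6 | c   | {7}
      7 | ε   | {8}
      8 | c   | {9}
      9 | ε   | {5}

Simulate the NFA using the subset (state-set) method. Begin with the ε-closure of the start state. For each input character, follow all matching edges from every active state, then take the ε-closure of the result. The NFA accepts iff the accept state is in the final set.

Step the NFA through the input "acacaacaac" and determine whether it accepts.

S₀ = ε-closure({0}) = {0,2}
'a' @ 1: {1,2,3,4,5,6}  (accept∈set)
'c' @ 2: {1,2,3,4,5,6,7,8}  (accept∈set)
'a' @ 3: {1,2,3,4,5,6}  (accept∈set)
'c' @ 4: {1,2,3,4,5,6,7,8}  (accept∈set)
'a' @ 5: {1,2,3,4,5,6}  (accept∈set)
'a' @ 6: {1,2,3,4,5,6}  (accept∈set)
'c' @ 7: {1,2,3,4,5,6,7,8}  (accept∈set)
'a' @ 8: {1,2,3,4,5,6}  (accept∈set)
'a' @ 9: {1,2,3,4,5,6}  (accept∈set)
'c' @ 10: {1,2,3,4,5,6,7,8}  (accept∈set)
end set {1,2,3,4,5,6,7,8} — state 1 in

Answer: ACCEPT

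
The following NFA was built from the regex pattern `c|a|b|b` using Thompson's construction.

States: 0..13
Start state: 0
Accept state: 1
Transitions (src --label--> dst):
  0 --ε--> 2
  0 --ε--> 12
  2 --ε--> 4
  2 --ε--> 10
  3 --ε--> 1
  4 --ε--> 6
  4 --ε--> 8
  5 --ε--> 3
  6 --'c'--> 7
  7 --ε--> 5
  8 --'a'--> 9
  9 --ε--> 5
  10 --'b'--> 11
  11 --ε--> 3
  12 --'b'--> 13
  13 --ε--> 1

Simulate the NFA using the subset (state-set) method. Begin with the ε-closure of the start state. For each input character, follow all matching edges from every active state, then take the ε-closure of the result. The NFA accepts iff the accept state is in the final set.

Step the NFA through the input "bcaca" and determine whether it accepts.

start: ε-closure({0}) = {0,2,4,6,8,10,12}
'b' @ 1: {1,3,11,13}  [accepting]
'c' @ 2: {}  — no active states
rest 'aca' ignored (set empty)
final: {}; accept 1 not in set

Answer: REJECT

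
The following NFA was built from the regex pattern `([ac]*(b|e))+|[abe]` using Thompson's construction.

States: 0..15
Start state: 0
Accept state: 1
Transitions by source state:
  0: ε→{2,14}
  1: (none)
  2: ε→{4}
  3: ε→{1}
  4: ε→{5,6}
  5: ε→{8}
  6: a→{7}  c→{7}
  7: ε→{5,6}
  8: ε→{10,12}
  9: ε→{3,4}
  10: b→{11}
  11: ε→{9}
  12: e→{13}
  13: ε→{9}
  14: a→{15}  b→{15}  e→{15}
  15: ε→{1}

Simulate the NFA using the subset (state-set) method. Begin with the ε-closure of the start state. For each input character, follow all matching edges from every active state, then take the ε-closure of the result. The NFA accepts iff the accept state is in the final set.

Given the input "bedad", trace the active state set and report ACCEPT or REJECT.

Answer: REJECT

Trace:
initial (ε-close {0}): {0,2,4,5,6,8,10,12,14}
'b' @ 1: {1,3,4,5,6,8,9,10,11,12,15}  [accepting]
'e' @ 2: {1,3,4,5,6,8,9,10,12,13}  [accepting]
'd' @ 3: {}  — state set empty
rest 'ad' ignored (set empty)
end set {} — state 1 not in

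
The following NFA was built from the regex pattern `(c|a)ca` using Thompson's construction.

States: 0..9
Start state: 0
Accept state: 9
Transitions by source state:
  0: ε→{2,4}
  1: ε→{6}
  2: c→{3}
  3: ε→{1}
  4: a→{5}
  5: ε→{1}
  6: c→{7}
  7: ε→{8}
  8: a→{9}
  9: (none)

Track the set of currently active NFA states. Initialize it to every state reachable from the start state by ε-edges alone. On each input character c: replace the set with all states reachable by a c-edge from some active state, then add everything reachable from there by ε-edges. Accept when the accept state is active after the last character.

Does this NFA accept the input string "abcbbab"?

Answer: REJECT

Derivation:
initial (ε-close {0}): {0,2,4}
'a' @ 1: {1,5,6}
'b' @ 2: {}  — no active states
rest 'cbbab' ignored (set empty)
final: {}; accept 9 not in set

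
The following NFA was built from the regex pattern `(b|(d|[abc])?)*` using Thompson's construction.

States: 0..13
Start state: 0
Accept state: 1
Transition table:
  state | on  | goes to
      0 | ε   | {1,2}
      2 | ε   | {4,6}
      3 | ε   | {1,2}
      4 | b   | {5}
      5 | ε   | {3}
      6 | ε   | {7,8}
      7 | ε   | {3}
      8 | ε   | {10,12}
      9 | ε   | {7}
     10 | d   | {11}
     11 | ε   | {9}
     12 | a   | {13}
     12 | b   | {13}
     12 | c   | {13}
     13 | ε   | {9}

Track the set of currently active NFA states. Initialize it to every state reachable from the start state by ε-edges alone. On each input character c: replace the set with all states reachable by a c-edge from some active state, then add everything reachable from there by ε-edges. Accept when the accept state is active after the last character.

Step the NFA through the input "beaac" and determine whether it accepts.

Answer: REJECT

Steps:
S₀ = ε-closure({0}) = {0,1,2,3,4,6,7,8,10,12}
'b' @ 1: {1,2,3,4,5,6,7,8,9,10,12,13}  ✓accept
'e' @ 2: {}  — no active states
rest 'aac' ignored (set empty)
end set {} — state 1 not in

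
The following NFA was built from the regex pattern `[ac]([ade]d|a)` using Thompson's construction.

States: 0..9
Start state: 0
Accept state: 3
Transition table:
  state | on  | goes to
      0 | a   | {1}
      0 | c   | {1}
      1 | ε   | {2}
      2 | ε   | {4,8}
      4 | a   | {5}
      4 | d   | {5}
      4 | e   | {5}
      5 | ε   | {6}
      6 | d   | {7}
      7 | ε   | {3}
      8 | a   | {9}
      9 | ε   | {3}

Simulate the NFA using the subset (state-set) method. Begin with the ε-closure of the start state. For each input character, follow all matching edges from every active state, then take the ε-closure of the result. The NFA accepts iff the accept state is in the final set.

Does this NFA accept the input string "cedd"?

Answer: REJECT

Derivation:
initial (ε-close {0}): {0}
'c' @ 1: {1,2,4,8}
'e' @ 2: {5,6}
'd' @ 3: {3,7}  [accepting]
'd' @ 4: {}  — state set empty
after full input: {}  (accept=3 not in)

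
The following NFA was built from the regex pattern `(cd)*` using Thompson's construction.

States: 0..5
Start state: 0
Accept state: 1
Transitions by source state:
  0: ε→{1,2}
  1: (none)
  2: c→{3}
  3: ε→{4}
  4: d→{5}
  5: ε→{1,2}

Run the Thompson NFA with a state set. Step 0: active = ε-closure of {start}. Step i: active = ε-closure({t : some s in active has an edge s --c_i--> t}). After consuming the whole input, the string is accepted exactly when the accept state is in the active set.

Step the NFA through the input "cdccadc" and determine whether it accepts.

start: ε-closure({0}) = {0,1,2}
'c' @ 1: {3,4}
'd' @ 2: {1,2,5}  (accept∈set)
'c' @ 3: {3,4}
'c' @ 4: {}  — state set empty
rest 'adc' ignored (set empty)
final: {}; accept 1 not in set

Answer: REJECT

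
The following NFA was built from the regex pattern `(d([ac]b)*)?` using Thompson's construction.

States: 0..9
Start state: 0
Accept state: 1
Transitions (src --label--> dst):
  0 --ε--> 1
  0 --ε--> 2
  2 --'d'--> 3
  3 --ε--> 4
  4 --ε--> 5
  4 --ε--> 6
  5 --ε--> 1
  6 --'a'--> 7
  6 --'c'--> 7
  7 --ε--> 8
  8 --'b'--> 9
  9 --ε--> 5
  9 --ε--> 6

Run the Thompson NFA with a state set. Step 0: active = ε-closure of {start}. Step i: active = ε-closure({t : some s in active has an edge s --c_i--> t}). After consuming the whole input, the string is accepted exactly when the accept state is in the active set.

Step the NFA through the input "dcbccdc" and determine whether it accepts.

start: ε-closure({0}) = {0,1,2}
'd' @ 1: {1,3,4,5,6}  ✓accept
'c' @ 2: {7,8}
'b' @ 3: {1,5,6,9}  ✓accept
'c' @ 4: {7,8}
'c' @ 5: {}  — dead — no transitions
rest 'dc' ignored (set empty)
after full input: {}  (accept=1 not in)

Answer: REJECT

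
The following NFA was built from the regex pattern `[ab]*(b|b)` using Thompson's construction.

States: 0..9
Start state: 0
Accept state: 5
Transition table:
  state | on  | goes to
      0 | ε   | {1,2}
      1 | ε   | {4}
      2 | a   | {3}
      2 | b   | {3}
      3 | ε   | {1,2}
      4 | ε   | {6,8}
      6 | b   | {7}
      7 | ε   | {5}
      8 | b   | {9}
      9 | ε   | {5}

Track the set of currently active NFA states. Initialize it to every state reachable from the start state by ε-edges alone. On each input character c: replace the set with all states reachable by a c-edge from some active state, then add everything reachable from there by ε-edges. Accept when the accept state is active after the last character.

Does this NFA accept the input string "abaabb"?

Answer: ACCEPT

Steps:
initial (ε-close {0}): {0,1,2,4,6,8}
'a' @ 1: {1,2,3,4,6,8}
'b' @ 2: {1,2,3,4,5,6,7,8,9}  [accepting]
'a' @ 3: {1,2,3,4,6,8}
'a' @ 4: {1,2,3,4,6,8}
'b' @ 5: {1,2,3,4,5,6,7,8,9}  [accepting]
'b' @ 6: {1,2,3,4,5,6,7,8,9}  [accepting]
final: {1,2,3,4,5,6,7,8,9}; accept 5 in set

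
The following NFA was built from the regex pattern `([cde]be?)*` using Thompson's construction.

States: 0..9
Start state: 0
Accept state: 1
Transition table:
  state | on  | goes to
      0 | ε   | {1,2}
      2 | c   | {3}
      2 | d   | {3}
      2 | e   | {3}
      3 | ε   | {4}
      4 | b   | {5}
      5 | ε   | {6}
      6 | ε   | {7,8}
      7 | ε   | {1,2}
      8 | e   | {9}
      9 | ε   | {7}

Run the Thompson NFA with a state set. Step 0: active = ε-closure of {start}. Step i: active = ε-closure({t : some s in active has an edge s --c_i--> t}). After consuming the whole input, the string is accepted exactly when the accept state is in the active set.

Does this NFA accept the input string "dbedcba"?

initial (ε-close {0}): {0,1,2}
'd' @ 1: {3,4}
'b' @ 2: {1,2,5,6,7,8}  (accept∈set)
'e' @ 3: {1,2,3,4,7,9}  (accept∈set)
'd' @ 4: {3,4}
'c' @ 5: {}  — no active states
rest 'ba' ignored (set empty)
final: {}; accept 1 not in set

Answer: REJECT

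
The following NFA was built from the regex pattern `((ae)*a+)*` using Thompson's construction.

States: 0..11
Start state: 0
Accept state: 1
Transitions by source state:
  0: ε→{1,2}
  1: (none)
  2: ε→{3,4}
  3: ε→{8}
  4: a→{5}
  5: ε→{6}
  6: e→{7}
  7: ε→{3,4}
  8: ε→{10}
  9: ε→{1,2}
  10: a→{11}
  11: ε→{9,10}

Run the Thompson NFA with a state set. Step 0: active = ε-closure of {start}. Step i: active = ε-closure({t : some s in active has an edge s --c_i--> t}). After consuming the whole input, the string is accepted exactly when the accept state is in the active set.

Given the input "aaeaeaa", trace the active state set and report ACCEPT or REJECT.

start: ε-closure({0}) = {0,1,2,3,4,8,10}
'a' @ 1: {1,2,3,4,5,6,8,9,10,11}  (accept∈set)
'a' @ 2: {1,2,3,4,5,6,8,9,10,11}  (accept∈set)
'e' @ 3: {3,4,7,8,10}
'a' @ 4: {1,2,3,4,5,6,8,9,10,11}  (accept∈set)
'e' @ 5: {3,4,7,8,10}
'a' @ 6: {1,2,3,4,5,6,8,9,10,11}  (accept∈set)
'a' @ 7: {1,2,3,4,5,6,8,9,10,11}  (accept∈set)
final: {1,2,3,4,5,6,8,9,10,11}; accept 1 in set

Answer: ACCEPT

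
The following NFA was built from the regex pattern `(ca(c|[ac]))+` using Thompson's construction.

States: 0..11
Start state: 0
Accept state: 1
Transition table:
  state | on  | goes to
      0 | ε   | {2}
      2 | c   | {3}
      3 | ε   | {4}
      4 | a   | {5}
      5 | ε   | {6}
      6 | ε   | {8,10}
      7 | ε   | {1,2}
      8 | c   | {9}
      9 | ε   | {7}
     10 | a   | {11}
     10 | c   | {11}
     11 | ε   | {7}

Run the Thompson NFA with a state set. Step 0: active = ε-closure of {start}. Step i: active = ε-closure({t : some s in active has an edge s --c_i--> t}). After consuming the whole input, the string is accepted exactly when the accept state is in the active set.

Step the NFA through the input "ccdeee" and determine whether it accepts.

start: ε-closure({0}) = {0,2}
'c' @ 1: {3,4}
'c' @ 2: {}  — no active states
rest 'deee' ignored (set empty)
final: {}; accept 1 not in set

Answer: REJECT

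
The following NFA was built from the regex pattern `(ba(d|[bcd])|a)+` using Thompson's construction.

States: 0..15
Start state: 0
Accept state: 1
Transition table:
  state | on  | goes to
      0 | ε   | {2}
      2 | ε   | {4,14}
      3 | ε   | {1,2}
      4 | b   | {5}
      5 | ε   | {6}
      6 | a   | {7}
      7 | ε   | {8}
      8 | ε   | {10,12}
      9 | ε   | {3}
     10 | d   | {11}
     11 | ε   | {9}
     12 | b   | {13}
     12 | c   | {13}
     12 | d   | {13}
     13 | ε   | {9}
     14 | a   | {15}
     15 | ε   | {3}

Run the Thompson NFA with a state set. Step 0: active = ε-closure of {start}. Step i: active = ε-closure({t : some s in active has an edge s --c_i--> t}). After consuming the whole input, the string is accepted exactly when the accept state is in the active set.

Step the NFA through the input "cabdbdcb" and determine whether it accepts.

initial (ε-close {0}): {0,2,4,14}
'c' @ 1: {}  — state set empty
rest 'abdbdcb' ignored (set empty)
final: {}; accept 1 not in set

Answer: REJECT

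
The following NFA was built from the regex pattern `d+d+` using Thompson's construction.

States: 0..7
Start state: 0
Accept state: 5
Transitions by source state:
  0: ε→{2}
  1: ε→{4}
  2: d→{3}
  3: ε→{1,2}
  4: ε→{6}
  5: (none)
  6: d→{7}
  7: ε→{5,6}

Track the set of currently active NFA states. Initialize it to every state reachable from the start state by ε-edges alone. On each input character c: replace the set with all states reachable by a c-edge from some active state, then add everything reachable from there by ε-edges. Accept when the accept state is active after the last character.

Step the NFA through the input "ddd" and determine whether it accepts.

Answer: ACCEPT

Steps:
S₀ = ε-closure({0}) = {0,2}
'd' @ 1: {1,2,3,4,6}
'd' @ 2: {1,2,3,4,5,6,7}  [accepting]
'd' @ 3: {1,2,3,4,5,6,7}  [accepting]
final: {1,2,3,4,5,6,7}; accept 5 in set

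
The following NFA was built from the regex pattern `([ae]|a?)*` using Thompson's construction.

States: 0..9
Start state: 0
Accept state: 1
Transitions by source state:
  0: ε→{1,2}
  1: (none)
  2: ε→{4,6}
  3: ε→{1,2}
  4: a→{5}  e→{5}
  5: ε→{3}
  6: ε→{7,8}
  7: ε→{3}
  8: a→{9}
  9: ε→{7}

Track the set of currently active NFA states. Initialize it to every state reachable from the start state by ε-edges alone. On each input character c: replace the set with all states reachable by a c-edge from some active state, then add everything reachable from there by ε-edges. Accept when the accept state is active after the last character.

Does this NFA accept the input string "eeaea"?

initial (ε-close {0}): {0,1,2,3,4,6,7,8}
'e' @ 1: {1,2,3,4,5,6,7,8}  (accept∈set)
'e' @ 2: {1,2,3,4,5,6,7,8}  (accept∈set)
'a' @ 3: {1,2,3,4,5,6,7,8,9}  (accept∈set)
'e' @ 4: {1,2,3,4,5,6,7,8}  (accept∈set)
'a' @ 5: {1,2,3,4,5,6,7,8,9}  (accept∈set)
end set {1,2,3,4,5,6,7,8,9} — state 1 in

Answer: ACCEPT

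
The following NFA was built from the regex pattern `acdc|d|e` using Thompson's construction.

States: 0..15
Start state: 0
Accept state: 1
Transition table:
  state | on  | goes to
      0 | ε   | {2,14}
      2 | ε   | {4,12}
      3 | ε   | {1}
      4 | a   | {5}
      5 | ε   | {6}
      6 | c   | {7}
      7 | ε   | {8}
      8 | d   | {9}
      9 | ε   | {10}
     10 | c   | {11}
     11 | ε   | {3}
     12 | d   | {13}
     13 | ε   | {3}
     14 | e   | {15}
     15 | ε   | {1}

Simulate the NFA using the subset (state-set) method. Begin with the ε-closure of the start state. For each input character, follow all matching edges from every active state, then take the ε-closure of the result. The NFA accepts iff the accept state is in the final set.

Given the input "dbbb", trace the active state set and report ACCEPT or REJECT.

initial (ε-close {0}): {0,2,4,12,14}
'd' @ 1: {1,3,13}  (accept∈set)
'b' @ 2: {}  — no active states
rest 'bb' ignored (set empty)
end set {} — state 1 not in

Answer: REJECT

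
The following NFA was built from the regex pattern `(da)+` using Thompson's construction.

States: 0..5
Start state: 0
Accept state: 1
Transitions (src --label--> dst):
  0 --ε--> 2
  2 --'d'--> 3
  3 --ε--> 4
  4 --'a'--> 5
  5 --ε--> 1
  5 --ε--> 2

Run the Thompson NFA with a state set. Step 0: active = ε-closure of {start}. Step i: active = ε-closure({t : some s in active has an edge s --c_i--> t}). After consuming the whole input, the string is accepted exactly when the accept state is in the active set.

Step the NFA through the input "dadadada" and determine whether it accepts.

Answer: ACCEPT

Trace:
start: ε-closure({0}) = {0,2}
'd' @ 1: {3,4}
'a' @ 2: {1,2,5}  [accepting]
'd' @ 3: {3,4}
'a' @ 4: {1,2,5}  [accepting]
'd' @ 5: {3,4}
'a' @ 6: {1,2,5}  [accepting]
'd' @ 7: {3,4}
'a' @ 8: {1,2,5}  [accepting]
end set {1,2,5} — state 1 in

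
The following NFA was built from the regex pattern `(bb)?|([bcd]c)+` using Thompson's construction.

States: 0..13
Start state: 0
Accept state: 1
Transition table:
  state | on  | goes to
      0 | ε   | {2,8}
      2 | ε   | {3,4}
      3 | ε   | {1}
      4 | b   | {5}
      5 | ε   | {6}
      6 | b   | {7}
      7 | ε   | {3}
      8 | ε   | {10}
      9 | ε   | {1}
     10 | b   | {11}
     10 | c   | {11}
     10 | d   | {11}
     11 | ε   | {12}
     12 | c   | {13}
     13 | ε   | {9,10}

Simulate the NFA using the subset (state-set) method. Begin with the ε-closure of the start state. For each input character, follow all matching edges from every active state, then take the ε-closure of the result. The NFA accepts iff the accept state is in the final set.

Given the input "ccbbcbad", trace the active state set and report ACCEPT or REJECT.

start: ε-closure({0}) = {0,1,2,3,4,8,10}
'c' @ 1: {11,12}
'c' @ 2: {1,9,10,13}  (accept∈set)
'b' @ 3: {11,12}
'b' @ 4: {}  — dead — no transitions
rest 'cbad' ignored (set empty)
final: {}; accept 1 not in set

Answer: REJECT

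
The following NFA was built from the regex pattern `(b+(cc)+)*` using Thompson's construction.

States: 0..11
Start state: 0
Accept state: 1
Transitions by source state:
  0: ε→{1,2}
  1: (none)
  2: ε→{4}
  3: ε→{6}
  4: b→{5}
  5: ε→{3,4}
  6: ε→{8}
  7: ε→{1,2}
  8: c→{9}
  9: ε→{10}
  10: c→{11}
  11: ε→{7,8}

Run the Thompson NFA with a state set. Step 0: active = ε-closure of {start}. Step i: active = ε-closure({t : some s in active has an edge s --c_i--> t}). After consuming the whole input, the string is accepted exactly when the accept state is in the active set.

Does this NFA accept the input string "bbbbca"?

Answer: REJECT

Derivation:
start: ε-closure({0}) = {0,1,2,4}
'b' @ 1: {3,4,5,6,8}
'b' @ 2: {3,4,5,6,8}
'b' @ 3: {3,4,5,6,8}
'b' @ 4: {3,4,5,6,8}
'c' @ 5: {9,10}
'a' @ 6: {}  — no active states
final: {}; accept 1 not in set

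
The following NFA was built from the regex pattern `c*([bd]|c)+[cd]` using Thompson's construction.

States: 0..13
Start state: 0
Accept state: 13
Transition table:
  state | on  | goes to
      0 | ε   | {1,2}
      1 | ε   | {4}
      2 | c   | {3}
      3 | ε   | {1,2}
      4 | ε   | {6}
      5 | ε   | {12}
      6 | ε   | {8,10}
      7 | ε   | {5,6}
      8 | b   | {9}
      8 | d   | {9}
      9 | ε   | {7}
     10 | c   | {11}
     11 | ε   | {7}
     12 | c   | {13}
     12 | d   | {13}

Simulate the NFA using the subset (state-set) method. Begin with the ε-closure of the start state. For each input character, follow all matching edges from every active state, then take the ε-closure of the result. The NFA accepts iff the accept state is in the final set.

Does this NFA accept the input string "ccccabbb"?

initial (ε-close {0}): {0,1,2,4,6,8,10}
'c' @ 1: {1,2,3,4,5,6,7,8,10,11,12}
'c' @ 2: {1,2,3,4,5,6,7,8,10,11,12,13}  (accept∈set)
'c' @ 3: {1,2,3,4,5,6,7,8,10,11,12,13}  (accept∈set)
'c' @ 4: {1,2,3,4,5,6,7,8,10,11,12,13}  (accept∈set)
'a' @ 5: {}  — dead — no transitions
rest 'bbb' ignored (set empty)
after full input: {}  (accept=13 not in)

Answer: REJECT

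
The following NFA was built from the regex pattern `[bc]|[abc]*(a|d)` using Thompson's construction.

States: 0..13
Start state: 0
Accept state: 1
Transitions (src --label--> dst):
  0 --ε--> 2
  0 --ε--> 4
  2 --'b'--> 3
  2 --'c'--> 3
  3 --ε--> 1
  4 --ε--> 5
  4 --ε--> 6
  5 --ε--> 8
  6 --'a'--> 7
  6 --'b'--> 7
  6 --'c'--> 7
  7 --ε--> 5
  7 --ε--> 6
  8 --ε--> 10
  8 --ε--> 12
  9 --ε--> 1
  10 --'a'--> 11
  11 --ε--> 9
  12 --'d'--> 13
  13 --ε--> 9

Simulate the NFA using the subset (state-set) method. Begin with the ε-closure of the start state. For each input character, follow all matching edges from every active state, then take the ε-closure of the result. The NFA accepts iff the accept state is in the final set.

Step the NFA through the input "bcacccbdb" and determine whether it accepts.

start: ε-closure({0}) = {0,2,4,5,6,8,10,12}
'b' @ 1: {1,3,5,6,7,8,10,12}  [accepting]
'c' @ 2: {5,6,7,8,10,12}
'a' @ 3: {1,5,6,7,8,9,10,11,12}  [accepting]
'c' @ 4: {5,6,7,8,10,12}
'c' @ 5: {5,6,7,8,10,12}
'c' @ 6: {5,6,7,8,10,12}
'b' @ 7: {5,6,7,8,10,12}
'd' @ 8: {1,9,13}  [accepting]
'b' @ 9: {}  — no active states
end set {} — state 1 not in

Answer: REJECT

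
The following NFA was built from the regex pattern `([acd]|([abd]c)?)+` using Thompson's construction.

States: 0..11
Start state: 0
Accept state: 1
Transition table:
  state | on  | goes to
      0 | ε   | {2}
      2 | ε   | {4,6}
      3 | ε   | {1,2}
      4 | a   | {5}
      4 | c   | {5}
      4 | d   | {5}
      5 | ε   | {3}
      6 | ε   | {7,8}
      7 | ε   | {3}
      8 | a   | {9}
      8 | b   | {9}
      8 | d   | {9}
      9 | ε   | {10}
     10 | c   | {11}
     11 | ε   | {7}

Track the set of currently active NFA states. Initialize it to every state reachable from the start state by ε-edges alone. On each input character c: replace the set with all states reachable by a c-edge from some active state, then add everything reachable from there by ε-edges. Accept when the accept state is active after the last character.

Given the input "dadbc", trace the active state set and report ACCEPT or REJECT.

Answer: ACCEPT

Steps:
S₀ = ε-closure({0}) = {0,1,2,3,4,6,7,8}
'd' @ 1: {1,2,3,4,5,6,7,8,9,10}  [accepting]
'a' @ 2: {1,2,3,4,5,6,7,8,9,10}  [accepting]
'd' @ 3: {1,2,3,4,5,6,7,8,9,10}  [accepting]
'b' @ 4: {9,10}
'c' @ 5: {1,2,3,4,6,7,8,11}  [accepting]
after full input: {1,2,3,4,6,7,8,11}  (accept=1 in)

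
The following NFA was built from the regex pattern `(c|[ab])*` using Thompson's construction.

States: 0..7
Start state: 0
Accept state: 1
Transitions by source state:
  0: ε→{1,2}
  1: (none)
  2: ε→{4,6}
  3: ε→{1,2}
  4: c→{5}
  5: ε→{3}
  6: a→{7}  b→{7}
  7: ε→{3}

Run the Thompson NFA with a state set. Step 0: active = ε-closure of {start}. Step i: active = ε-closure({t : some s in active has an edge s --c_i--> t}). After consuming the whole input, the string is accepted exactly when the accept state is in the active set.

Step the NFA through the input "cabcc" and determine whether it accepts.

start: ε-closure({0}) = {0,1,2,4,6}
'c' @ 1: {1,2,3,4,5,6}  (accept∈set)
'a' @ 2: {1,2,3,4,6,7}  (accept∈set)
'b' @ 3: {1,2,3,4,6,7}  (accept∈set)
'c' @ 4: {1,2,3,4,5,6}  (accept∈set)
'c' @ 5: {1,2,3,4,5,6}  (accept∈set)
end set {1,2,3,4,5,6} — state 1 in

Answer: ACCEPT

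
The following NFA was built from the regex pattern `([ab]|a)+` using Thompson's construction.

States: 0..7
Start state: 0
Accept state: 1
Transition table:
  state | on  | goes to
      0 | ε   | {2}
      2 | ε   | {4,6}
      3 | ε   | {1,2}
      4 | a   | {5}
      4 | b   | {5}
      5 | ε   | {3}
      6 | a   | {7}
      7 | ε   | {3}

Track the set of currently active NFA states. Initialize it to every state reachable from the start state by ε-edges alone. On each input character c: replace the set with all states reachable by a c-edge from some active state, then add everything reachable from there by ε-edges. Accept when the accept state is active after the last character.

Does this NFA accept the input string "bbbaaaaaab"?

initial (ε-close {0}): {0,2,4,6}
'b' @ 1: {1,2,3,4,5,6}  (accept∈set)
'b' @ 2: {1,2,3,4,5,6}  (accept∈set)
'b' @ 3: {1,2,3,4,5,6}  (accept∈set)
'a' @ 4: {1,2,3,4,5,6,7}  (accept∈set)
'a' @ 5: {1,2,3,4,5,6,7}  (accept∈set)
'a' @ 6: {1,2,3,4,5,6,7}  (accept∈set)
'a' @ 7: {1,2,3,4,5,6,7}  (accept∈set)
'a' @ 8: {1,2,3,4,5,6,7}  (accept∈set)
'a' @ 9: {1,2,3,4,5,6,7}  (accept∈set)
'b' @ 10: {1,2,3,4,5,6}  (accept∈set)
end set {1,2,3,4,5,6} — state 1 in

Answer: ACCEPT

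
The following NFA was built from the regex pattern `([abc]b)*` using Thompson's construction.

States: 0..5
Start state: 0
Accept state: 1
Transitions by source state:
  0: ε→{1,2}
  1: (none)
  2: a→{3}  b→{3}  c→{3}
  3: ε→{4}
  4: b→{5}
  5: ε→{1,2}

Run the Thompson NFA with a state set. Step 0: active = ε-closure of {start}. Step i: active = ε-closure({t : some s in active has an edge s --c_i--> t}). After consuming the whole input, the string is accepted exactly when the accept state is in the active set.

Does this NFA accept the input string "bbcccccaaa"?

S₀ = ε-closure({0}) = {0,1,2}
'b' @ 1: {3,4}
'b' @ 2: {1,2,5}  ✓accept
'c' @ 3: {3,4}
'c' @ 4: {}  — no active states
rest 'cccaaa' ignored (set empty)
final: {}; accept 1 not in set

Answer: REJECT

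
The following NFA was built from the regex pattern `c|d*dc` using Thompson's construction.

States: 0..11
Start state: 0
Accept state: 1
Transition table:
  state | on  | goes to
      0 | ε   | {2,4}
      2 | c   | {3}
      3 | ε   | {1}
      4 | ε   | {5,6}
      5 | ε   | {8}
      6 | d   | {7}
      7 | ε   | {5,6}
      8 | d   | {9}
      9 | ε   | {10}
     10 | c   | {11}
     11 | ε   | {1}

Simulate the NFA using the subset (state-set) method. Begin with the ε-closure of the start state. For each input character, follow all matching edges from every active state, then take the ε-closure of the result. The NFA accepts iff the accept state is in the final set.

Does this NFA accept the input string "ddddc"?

S₀ = ε-closure({0}) = {0,2,4,5,6,8}
'd' @ 1: {5,6,7,8,9,10}
'd' @ 2: {5,6,7,8,9,10}
'd' @ 3: {5,6,7,8,9,10}
'd' @ 4: {5,6,7,8,9,10}
'c' @ 5: {1,11}  (accept∈set)
after full input: {1,11}  (accept=1 in)

Answer: ACCEPT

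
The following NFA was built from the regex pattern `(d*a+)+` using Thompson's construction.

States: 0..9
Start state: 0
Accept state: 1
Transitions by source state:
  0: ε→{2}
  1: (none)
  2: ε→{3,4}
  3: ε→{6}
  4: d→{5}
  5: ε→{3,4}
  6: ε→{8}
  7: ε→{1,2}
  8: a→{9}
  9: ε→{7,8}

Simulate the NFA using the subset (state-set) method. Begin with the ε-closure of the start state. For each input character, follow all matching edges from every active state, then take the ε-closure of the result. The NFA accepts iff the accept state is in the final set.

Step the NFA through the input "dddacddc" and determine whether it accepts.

S₀ = ε-closure({0}) = {0,2,3,4,6,8}
'd' @ 1: {3,4,5,6,8}
'd' @ 2: {3,4,5,6,8}
'd' @ 3: {3,4,5,6,8}
'a' @ 4: {1,2,3,4,6,7,8,9}  ✓accept
'c' @ 5: {}  — dead — no transitions
rest 'ddc' ignored (set empty)
after full input: {}  (accept=1 not in)

Answer: REJECT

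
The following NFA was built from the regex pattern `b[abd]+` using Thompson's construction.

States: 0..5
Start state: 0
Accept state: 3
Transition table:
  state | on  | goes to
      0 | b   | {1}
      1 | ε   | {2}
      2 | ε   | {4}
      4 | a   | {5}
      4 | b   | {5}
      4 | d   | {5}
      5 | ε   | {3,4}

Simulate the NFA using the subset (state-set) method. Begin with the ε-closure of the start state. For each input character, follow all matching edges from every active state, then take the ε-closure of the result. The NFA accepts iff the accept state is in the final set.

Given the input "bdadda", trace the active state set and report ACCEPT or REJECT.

Answer: ACCEPT

Trace:
S₀ = ε-closure({0}) = {0}
'b' @ 1: {1,2,4}
'd' @ 2: {3,4,5}  [accepting]
'a' @ 3: {3,4,5}  [accepting]
'd' @ 4: {3,4,5}  [accepting]
'd' @ 5: {3,4,5}  [accepting]
'a' @ 6: {3,4,5}  [accepting]
end set {3,4,5} — state 3 in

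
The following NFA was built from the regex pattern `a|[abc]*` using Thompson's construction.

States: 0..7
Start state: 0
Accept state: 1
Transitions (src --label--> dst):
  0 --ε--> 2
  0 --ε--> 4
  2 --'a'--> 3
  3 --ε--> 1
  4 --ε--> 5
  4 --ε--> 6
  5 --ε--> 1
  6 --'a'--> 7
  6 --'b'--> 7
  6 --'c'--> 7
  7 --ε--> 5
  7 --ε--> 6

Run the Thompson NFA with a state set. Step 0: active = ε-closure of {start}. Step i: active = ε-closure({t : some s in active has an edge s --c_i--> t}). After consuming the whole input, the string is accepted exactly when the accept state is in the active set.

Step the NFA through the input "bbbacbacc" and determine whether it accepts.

start: ε-closure({0}) = {0,1,2,4,5,6}
'b' @ 1: {1,5,6,7}  [accepting]
'b' @ 2: {1,5,6,7}  [accepting]
'b' @ 3: {1,5,6,7}  [accepting]
'a' @ 4: {1,5,6,7}  [accepting]
'c' @ 5: {1,5,6,7}  [accepting]
'b' @ 6: {1,5,6,7}  [accepting]
'a' @ 7: {1,5,6,7}  [accepting]
'c' @ 8: {1,5,6,7}  [accepting]
'c' @ 9: {1,5,6,7}  [accepting]
final: {1,5,6,7}; accept 1 in set

Answer: ACCEPT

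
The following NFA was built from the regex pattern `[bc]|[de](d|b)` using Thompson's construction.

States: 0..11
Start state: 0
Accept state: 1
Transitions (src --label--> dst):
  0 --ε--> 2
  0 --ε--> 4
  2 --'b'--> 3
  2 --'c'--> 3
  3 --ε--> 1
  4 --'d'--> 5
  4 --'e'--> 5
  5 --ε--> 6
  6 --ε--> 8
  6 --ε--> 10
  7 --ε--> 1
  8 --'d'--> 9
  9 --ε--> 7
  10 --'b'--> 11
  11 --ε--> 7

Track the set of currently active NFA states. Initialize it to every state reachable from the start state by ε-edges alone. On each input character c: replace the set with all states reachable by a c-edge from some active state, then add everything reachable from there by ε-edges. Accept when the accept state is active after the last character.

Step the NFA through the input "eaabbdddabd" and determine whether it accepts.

Answer: REJECT

Derivation:
initial (ε-close {0}): {0,2,4}
'e' @ 1: {5,6,8,10}
'a' @ 2: {}  — no active states
rest 'abbdddabd' ignored (set empty)
final: {}; accept 1 not in set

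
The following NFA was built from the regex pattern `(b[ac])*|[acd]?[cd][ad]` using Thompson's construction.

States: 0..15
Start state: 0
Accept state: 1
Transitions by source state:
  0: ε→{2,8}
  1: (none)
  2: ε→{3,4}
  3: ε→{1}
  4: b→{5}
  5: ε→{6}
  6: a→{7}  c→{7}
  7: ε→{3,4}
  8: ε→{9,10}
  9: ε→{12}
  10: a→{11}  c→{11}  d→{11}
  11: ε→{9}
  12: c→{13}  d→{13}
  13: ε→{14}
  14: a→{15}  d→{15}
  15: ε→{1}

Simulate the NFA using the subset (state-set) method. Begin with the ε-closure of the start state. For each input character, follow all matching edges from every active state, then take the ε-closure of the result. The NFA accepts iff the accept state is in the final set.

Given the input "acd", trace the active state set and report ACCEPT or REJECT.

Answer: ACCEPT

Steps:
S₀ = ε-closure({0}) = {0,1,2,3,4,8,9,10,12}
'a' @ 1: {9,11,12}
'c' @ 2: {13,14}
'd' @ 3: {1,15}  (accept∈set)
after full input: {1,15}  (accept=1 in)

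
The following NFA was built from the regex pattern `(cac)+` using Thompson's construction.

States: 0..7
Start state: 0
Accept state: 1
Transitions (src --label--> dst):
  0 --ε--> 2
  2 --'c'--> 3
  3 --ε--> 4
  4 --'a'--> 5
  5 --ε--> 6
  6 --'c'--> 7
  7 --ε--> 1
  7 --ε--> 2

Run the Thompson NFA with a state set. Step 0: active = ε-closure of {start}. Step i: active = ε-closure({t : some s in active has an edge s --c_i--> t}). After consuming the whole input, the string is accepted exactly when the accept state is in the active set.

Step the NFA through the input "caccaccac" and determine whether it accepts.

S₀ = ε-closure({0}) = {0,2}
'c' @ 1: {3,4}
'a' @ 2: {5,6}
'c' @ 3: {1,2,7}  [accepting]
'c' @ 4: {3,4}
'a' @ 5: {5,6}
'c' @ 6: {1,2,7}  [accepting]
'c' @ 7: {3,4}
'a' @ 8: {5,6}
'c' @ 9: {1,2,7}  [accepting]
after full input: {1,2,7}  (accept=1 in)

Answer: ACCEPT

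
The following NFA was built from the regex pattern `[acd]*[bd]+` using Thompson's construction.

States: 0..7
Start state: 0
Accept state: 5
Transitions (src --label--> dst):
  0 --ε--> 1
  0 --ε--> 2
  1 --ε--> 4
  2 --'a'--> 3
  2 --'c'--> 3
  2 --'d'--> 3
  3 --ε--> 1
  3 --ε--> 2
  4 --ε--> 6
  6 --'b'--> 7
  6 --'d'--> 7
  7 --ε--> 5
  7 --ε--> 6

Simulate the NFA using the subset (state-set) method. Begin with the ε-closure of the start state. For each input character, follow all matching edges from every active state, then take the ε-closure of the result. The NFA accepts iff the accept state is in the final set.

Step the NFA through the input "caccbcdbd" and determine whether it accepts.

Answer: REJECT

Derivation:
initial (ε-close {0}): {0,1,2,4,6}
'c' @ 1: {1,2,3,4,6}
'a' @ 2: {1,2,3,4,6}
'c' @ 3: {1,2,3,4,6}
'c' @ 4: {1,2,3,4,6}
'b' @ 5: {5,6,7}  ✓accept
'c' @ 6: {}  — dead — no transitions
rest 'dbd' ignored (set empty)
final: {}; accept 5 not in set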